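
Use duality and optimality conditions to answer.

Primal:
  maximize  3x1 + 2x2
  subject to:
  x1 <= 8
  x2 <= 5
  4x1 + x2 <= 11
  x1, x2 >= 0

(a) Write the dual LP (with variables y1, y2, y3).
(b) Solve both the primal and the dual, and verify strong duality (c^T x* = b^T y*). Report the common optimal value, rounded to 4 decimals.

The standard primal-dual pair for 'max c^T x s.t. A x <= b, x >= 0' is:
  Dual:  min b^T y  s.t.  A^T y >= c,  y >= 0.

So the dual LP is:
  minimize  8y1 + 5y2 + 11y3
  subject to:
    y1 + 4y3 >= 3
    y2 + y3 >= 2
    y1, y2, y3 >= 0

Solving the primal: x* = (1.5, 5).
  primal value c^T x* = 14.5.
Solving the dual: y* = (0, 1.25, 0.75).
  dual value b^T y* = 14.5.
Strong duality: c^T x* = b^T y*. Confirmed.

14.5


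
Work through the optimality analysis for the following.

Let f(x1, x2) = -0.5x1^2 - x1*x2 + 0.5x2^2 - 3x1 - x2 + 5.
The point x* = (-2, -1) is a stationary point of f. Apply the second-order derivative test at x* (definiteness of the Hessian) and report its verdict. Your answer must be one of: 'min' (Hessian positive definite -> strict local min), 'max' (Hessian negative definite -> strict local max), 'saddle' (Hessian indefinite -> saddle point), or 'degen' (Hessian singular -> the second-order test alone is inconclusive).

Compute the Hessian H = grad^2 f:
  H = [[-1, -1], [-1, 1]]
Verify stationarity: grad f(x*) = H x* + g = (0, 0).
Eigenvalues of H: -1.4142, 1.4142.
Eigenvalues have mixed signs, so H is indefinite -> x* is a saddle point.

saddle


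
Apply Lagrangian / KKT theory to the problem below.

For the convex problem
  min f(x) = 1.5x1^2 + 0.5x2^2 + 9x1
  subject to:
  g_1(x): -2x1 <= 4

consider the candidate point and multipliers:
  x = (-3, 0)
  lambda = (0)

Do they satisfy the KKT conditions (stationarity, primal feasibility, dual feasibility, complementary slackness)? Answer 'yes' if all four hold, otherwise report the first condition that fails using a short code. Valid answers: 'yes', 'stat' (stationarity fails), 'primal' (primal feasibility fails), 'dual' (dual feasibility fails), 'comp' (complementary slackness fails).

Gradient of f: grad f(x) = Q x + c = (0, 0)
Constraint values g_i(x) = a_i^T x - b_i:
  g_1((-3, 0)) = 2
Stationarity residual: grad f(x) + sum_i lambda_i a_i = (0, 0)
  -> stationarity OK
Primal feasibility (all g_i <= 0): FAILS
Dual feasibility (all lambda_i >= 0): OK
Complementary slackness (lambda_i * g_i(x) = 0 for all i): OK

Verdict: the first failing condition is primal_feasibility -> primal.

primal


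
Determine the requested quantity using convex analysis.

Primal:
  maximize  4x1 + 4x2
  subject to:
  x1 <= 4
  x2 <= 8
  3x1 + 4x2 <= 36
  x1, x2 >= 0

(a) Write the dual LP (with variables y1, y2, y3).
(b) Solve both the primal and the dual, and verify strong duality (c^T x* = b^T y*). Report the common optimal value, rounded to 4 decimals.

The standard primal-dual pair for 'max c^T x s.t. A x <= b, x >= 0' is:
  Dual:  min b^T y  s.t.  A^T y >= c,  y >= 0.

So the dual LP is:
  minimize  4y1 + 8y2 + 36y3
  subject to:
    y1 + 3y3 >= 4
    y2 + 4y3 >= 4
    y1, y2, y3 >= 0

Solving the primal: x* = (4, 6).
  primal value c^T x* = 40.
Solving the dual: y* = (1, 0, 1).
  dual value b^T y* = 40.
Strong duality: c^T x* = b^T y*. Confirmed.

40


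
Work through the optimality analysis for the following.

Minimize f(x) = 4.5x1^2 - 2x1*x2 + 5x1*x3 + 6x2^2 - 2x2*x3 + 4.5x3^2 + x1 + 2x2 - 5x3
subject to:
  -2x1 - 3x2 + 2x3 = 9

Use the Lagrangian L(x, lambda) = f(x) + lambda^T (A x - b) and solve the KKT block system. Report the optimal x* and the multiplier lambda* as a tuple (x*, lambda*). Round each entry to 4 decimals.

Form the Lagrangian:
  L(x, lambda) = (1/2) x^T Q x + c^T x + lambda^T (A x - b)
Stationarity (grad_x L = 0): Q x + c + A^T lambda = 0.
Primal feasibility: A x = b.

This gives the KKT block system:
  [ Q   A^T ] [ x     ]   [-c ]
  [ A    0  ] [ lambda ] = [ b ]

Solving the linear system:
  x*      = (-1.7096, -0.6547, 1.8083)
  lambda* = (-2.0179)
  f(x*)   = 3.0504

x* = (-1.7096, -0.6547, 1.8083), lambda* = (-2.0179)


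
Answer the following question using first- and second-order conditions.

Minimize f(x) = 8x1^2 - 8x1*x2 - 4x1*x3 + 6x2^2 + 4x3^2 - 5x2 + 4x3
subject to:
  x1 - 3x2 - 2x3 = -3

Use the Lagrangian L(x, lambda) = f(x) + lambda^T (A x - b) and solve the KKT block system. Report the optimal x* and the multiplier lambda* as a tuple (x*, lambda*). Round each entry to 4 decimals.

Form the Lagrangian:
  L(x, lambda) = (1/2) x^T Q x + c^T x + lambda^T (A x - b)
Stationarity (grad_x L = 0): Q x + c + A^T lambda = 0.
Primal feasibility: A x = b.

This gives the KKT block system:
  [ Q   A^T ] [ x     ]   [-c ]
  [ A    0  ] [ lambda ] = [ b ]

Solving the linear system:
  x*      = (0.4831, 1.0955, 0.0983)
  lambda* = (1.427)
  f(x*)   = -0.4017

x* = (0.4831, 1.0955, 0.0983), lambda* = (1.427)


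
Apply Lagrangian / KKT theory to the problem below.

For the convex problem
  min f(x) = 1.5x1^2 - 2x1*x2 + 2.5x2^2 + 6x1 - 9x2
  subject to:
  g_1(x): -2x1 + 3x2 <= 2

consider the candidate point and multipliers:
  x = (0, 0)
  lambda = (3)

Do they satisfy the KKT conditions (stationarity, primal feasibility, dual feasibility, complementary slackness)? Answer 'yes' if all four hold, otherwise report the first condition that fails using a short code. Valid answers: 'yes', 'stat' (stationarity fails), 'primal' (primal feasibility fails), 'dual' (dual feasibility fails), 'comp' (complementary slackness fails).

Gradient of f: grad f(x) = Q x + c = (6, -9)
Constraint values g_i(x) = a_i^T x - b_i:
  g_1((0, 0)) = -2
Stationarity residual: grad f(x) + sum_i lambda_i a_i = (0, 0)
  -> stationarity OK
Primal feasibility (all g_i <= 0): OK
Dual feasibility (all lambda_i >= 0): OK
Complementary slackness (lambda_i * g_i(x) = 0 for all i): FAILS

Verdict: the first failing condition is complementary_slackness -> comp.

comp


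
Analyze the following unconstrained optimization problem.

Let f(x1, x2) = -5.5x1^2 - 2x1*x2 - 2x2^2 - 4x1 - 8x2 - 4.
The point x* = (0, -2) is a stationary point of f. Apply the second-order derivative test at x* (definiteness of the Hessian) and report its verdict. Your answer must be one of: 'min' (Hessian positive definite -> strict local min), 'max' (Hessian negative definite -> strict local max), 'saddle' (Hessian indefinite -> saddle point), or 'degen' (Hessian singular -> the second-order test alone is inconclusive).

Compute the Hessian H = grad^2 f:
  H = [[-11, -2], [-2, -4]]
Verify stationarity: grad f(x*) = H x* + g = (0, 0).
Eigenvalues of H: -11.5311, -3.4689.
Both eigenvalues < 0, so H is negative definite -> x* is a strict local max.

max


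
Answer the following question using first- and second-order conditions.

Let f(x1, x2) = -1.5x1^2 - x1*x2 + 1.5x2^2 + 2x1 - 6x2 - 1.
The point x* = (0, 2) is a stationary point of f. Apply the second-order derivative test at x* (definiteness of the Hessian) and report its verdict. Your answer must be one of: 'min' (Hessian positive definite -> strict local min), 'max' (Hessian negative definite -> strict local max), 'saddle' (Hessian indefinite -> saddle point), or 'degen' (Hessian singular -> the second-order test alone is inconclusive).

Compute the Hessian H = grad^2 f:
  H = [[-3, -1], [-1, 3]]
Verify stationarity: grad f(x*) = H x* + g = (0, 0).
Eigenvalues of H: -3.1623, 3.1623.
Eigenvalues have mixed signs, so H is indefinite -> x* is a saddle point.

saddle


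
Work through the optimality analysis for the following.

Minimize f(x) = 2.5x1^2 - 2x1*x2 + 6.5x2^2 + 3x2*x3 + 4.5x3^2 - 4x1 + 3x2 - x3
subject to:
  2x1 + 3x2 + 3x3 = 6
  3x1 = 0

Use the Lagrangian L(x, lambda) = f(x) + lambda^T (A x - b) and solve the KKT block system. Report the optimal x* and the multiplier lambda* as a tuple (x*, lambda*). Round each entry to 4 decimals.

Form the Lagrangian:
  L(x, lambda) = (1/2) x^T Q x + c^T x + lambda^T (A x - b)
Stationarity (grad_x L = 0): Q x + c + A^T lambda = 0.
Primal feasibility: A x = b.

This gives the KKT block system:
  [ Q   A^T ] [ x     ]   [-c ]
  [ A    0  ] [ lambda ] = [ b ]

Solving the linear system:
  x*      = (0, 0.5, 1.5)
  lambda* = (-4.6667, 4.7778)
  f(x*)   = 14

x* = (0, 0.5, 1.5), lambda* = (-4.6667, 4.7778)


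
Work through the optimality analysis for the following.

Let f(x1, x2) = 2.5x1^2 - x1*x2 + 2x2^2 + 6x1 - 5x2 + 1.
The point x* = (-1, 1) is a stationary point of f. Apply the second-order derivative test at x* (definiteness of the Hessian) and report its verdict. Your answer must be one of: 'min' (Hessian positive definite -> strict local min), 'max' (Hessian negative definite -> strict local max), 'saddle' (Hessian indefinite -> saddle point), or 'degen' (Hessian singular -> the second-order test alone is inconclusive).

Compute the Hessian H = grad^2 f:
  H = [[5, -1], [-1, 4]]
Verify stationarity: grad f(x*) = H x* + g = (0, 0).
Eigenvalues of H: 3.382, 5.618.
Both eigenvalues > 0, so H is positive definite -> x* is a strict local min.

min


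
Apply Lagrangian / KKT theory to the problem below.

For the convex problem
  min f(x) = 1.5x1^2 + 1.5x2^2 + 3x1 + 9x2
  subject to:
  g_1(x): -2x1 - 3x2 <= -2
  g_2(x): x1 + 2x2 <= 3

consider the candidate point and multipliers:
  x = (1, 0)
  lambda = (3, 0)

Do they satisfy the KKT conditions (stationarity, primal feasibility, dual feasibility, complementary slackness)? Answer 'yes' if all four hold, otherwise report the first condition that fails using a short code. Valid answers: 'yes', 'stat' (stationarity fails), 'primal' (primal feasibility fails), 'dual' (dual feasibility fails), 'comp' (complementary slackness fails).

Gradient of f: grad f(x) = Q x + c = (6, 9)
Constraint values g_i(x) = a_i^T x - b_i:
  g_1((1, 0)) = 0
  g_2((1, 0)) = -2
Stationarity residual: grad f(x) + sum_i lambda_i a_i = (0, 0)
  -> stationarity OK
Primal feasibility (all g_i <= 0): OK
Dual feasibility (all lambda_i >= 0): OK
Complementary slackness (lambda_i * g_i(x) = 0 for all i): OK

Verdict: yes, KKT holds.

yes


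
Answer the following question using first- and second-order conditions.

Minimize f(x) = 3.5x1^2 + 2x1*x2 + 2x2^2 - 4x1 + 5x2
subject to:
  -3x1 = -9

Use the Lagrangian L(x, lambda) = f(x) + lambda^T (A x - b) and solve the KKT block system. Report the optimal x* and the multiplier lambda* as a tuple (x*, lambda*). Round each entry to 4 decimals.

Form the Lagrangian:
  L(x, lambda) = (1/2) x^T Q x + c^T x + lambda^T (A x - b)
Stationarity (grad_x L = 0): Q x + c + A^T lambda = 0.
Primal feasibility: A x = b.

This gives the KKT block system:
  [ Q   A^T ] [ x     ]   [-c ]
  [ A    0  ] [ lambda ] = [ b ]

Solving the linear system:
  x*      = (3, -2.75)
  lambda* = (3.8333)
  f(x*)   = 4.375

x* = (3, -2.75), lambda* = (3.8333)


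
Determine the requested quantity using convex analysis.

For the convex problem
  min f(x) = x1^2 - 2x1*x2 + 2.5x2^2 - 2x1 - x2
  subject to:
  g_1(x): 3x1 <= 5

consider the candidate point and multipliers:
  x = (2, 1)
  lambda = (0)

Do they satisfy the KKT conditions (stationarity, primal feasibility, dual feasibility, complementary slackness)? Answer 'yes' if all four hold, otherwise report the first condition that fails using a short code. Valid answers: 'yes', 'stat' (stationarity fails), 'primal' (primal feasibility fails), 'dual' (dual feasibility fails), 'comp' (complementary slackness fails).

Gradient of f: grad f(x) = Q x + c = (0, 0)
Constraint values g_i(x) = a_i^T x - b_i:
  g_1((2, 1)) = 1
Stationarity residual: grad f(x) + sum_i lambda_i a_i = (0, 0)
  -> stationarity OK
Primal feasibility (all g_i <= 0): FAILS
Dual feasibility (all lambda_i >= 0): OK
Complementary slackness (lambda_i * g_i(x) = 0 for all i): OK

Verdict: the first failing condition is primal_feasibility -> primal.

primal


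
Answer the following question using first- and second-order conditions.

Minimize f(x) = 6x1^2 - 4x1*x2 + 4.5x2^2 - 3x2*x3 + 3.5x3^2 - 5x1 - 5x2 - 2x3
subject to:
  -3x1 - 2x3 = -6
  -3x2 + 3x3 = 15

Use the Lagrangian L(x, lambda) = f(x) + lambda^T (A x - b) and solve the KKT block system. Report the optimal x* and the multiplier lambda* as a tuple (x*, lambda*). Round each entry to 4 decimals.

Form the Lagrangian:
  L(x, lambda) = (1/2) x^T Q x + c^T x + lambda^T (A x - b)
Stationarity (grad_x L = 0): Q x + c + A^T lambda = 0.
Primal feasibility: A x = b.

This gives the KKT block system:
  [ Q   A^T ] [ x     ]   [-c ]
  [ A    0  ] [ lambda ] = [ b ]

Solving the linear system:
  x*      = (-0.2903, -1.5645, 3.4355)
  lambda* = (-0.7419, -9.4086)
  f(x*)   = 69.5403

x* = (-0.2903, -1.5645, 3.4355), lambda* = (-0.7419, -9.4086)


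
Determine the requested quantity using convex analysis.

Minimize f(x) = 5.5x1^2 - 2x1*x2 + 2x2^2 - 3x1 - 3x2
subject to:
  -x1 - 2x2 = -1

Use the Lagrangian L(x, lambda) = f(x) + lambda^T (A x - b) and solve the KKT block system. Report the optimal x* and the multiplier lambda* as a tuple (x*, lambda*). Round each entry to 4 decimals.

Form the Lagrangian:
  L(x, lambda) = (1/2) x^T Q x + c^T x + lambda^T (A x - b)
Stationarity (grad_x L = 0): Q x + c + A^T lambda = 0.
Primal feasibility: A x = b.

This gives the KKT block system:
  [ Q   A^T ] [ x     ]   [-c ]
  [ A    0  ] [ lambda ] = [ b ]

Solving the linear system:
  x*      = (0.25, 0.375)
  lambda* = (-1)
  f(x*)   = -1.4375

x* = (0.25, 0.375), lambda* = (-1)


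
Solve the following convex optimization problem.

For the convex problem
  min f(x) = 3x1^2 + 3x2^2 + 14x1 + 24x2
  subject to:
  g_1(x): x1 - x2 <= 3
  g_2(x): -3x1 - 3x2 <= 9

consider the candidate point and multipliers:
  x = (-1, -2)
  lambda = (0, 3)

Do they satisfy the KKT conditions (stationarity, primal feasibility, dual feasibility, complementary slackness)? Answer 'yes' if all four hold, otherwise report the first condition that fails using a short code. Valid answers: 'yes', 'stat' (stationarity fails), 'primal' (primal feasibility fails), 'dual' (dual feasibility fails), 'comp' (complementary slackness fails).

Gradient of f: grad f(x) = Q x + c = (8, 12)
Constraint values g_i(x) = a_i^T x - b_i:
  g_1((-1, -2)) = -2
  g_2((-1, -2)) = 0
Stationarity residual: grad f(x) + sum_i lambda_i a_i = (-1, 3)
  -> stationarity FAILS
Primal feasibility (all g_i <= 0): OK
Dual feasibility (all lambda_i >= 0): OK
Complementary slackness (lambda_i * g_i(x) = 0 for all i): OK

Verdict: the first failing condition is stationarity -> stat.

stat


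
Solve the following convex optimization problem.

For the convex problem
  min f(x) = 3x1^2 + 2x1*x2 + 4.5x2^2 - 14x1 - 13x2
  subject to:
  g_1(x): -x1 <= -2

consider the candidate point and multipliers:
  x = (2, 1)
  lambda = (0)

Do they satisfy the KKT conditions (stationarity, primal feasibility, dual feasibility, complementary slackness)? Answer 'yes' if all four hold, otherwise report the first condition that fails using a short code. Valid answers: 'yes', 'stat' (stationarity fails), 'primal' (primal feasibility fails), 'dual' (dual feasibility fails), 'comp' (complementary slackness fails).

Gradient of f: grad f(x) = Q x + c = (0, 0)
Constraint values g_i(x) = a_i^T x - b_i:
  g_1((2, 1)) = 0
Stationarity residual: grad f(x) + sum_i lambda_i a_i = (0, 0)
  -> stationarity OK
Primal feasibility (all g_i <= 0): OK
Dual feasibility (all lambda_i >= 0): OK
Complementary slackness (lambda_i * g_i(x) = 0 for all i): OK

Verdict: yes, KKT holds.

yes


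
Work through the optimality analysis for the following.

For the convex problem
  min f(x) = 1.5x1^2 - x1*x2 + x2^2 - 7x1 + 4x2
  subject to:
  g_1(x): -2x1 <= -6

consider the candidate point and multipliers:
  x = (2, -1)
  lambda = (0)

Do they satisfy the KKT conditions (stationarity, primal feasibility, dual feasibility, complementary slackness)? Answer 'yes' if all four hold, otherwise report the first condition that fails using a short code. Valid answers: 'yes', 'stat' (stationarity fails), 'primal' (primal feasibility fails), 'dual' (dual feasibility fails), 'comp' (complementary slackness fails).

Gradient of f: grad f(x) = Q x + c = (0, 0)
Constraint values g_i(x) = a_i^T x - b_i:
  g_1((2, -1)) = 2
Stationarity residual: grad f(x) + sum_i lambda_i a_i = (0, 0)
  -> stationarity OK
Primal feasibility (all g_i <= 0): FAILS
Dual feasibility (all lambda_i >= 0): OK
Complementary slackness (lambda_i * g_i(x) = 0 for all i): OK

Verdict: the first failing condition is primal_feasibility -> primal.

primal


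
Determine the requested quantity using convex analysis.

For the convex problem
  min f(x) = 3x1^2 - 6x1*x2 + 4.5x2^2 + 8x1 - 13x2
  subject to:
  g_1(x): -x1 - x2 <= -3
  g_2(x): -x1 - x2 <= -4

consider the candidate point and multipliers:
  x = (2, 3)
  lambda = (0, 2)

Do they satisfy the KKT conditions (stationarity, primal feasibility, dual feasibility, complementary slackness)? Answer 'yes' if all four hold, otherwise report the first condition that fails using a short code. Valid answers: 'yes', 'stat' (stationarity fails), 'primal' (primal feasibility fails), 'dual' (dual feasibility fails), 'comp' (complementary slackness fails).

Gradient of f: grad f(x) = Q x + c = (2, 2)
Constraint values g_i(x) = a_i^T x - b_i:
  g_1((2, 3)) = -2
  g_2((2, 3)) = -1
Stationarity residual: grad f(x) + sum_i lambda_i a_i = (0, 0)
  -> stationarity OK
Primal feasibility (all g_i <= 0): OK
Dual feasibility (all lambda_i >= 0): OK
Complementary slackness (lambda_i * g_i(x) = 0 for all i): FAILS

Verdict: the first failing condition is complementary_slackness -> comp.

comp


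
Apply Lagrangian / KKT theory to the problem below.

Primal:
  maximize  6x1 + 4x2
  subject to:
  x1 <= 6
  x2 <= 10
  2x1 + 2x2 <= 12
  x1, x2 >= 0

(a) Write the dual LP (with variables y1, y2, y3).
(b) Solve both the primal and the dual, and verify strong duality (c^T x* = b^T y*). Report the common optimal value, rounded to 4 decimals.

The standard primal-dual pair for 'max c^T x s.t. A x <= b, x >= 0' is:
  Dual:  min b^T y  s.t.  A^T y >= c,  y >= 0.

So the dual LP is:
  minimize  6y1 + 10y2 + 12y3
  subject to:
    y1 + 2y3 >= 6
    y2 + 2y3 >= 4
    y1, y2, y3 >= 0

Solving the primal: x* = (6, 0).
  primal value c^T x* = 36.
Solving the dual: y* = (2, 0, 2).
  dual value b^T y* = 36.
Strong duality: c^T x* = b^T y*. Confirmed.

36


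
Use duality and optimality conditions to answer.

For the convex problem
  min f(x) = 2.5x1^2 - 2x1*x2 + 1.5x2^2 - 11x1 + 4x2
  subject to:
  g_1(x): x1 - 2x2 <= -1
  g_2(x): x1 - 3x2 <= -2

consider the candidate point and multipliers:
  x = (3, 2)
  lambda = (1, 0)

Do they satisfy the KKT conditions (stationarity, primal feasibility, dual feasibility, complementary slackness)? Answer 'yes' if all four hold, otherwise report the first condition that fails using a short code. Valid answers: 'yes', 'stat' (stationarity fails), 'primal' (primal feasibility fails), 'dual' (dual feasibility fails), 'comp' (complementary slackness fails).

Gradient of f: grad f(x) = Q x + c = (0, 4)
Constraint values g_i(x) = a_i^T x - b_i:
  g_1((3, 2)) = 0
  g_2((3, 2)) = -1
Stationarity residual: grad f(x) + sum_i lambda_i a_i = (1, 2)
  -> stationarity FAILS
Primal feasibility (all g_i <= 0): OK
Dual feasibility (all lambda_i >= 0): OK
Complementary slackness (lambda_i * g_i(x) = 0 for all i): OK

Verdict: the first failing condition is stationarity -> stat.

stat


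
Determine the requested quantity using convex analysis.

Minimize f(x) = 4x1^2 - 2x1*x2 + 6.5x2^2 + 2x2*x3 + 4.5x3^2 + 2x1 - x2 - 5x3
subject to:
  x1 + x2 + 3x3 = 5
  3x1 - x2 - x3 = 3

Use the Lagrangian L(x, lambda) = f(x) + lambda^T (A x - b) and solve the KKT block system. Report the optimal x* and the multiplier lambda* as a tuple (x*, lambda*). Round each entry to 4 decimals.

Form the Lagrangian:
  L(x, lambda) = (1/2) x^T Q x + c^T x + lambda^T (A x - b)
Stationarity (grad_x L = 0): Q x + c + A^T lambda = 0.
Primal feasibility: A x = b.

This gives the KKT block system:
  [ Q   A^T ] [ x     ]   [-c ]
  [ A    0  ] [ lambda ] = [ b ]

Solving the linear system:
  x*      = (1.4175, 0.0874, 1.165)
  lambda* = (-3.0146, -3.3835)
  f(x*)   = 11.0728

x* = (1.4175, 0.0874, 1.165), lambda* = (-3.0146, -3.3835)


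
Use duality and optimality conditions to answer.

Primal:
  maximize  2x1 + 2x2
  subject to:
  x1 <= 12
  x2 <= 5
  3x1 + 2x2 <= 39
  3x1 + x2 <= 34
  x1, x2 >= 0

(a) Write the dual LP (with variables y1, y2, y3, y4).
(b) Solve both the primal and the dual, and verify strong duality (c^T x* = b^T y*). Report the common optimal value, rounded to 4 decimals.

The standard primal-dual pair for 'max c^T x s.t. A x <= b, x >= 0' is:
  Dual:  min b^T y  s.t.  A^T y >= c,  y >= 0.

So the dual LP is:
  minimize  12y1 + 5y2 + 39y3 + 34y4
  subject to:
    y1 + 3y3 + 3y4 >= 2
    y2 + 2y3 + y4 >= 2
    y1, y2, y3, y4 >= 0

Solving the primal: x* = (9.6667, 5).
  primal value c^T x* = 29.3333.
Solving the dual: y* = (0, 1.3333, 0, 0.6667).
  dual value b^T y* = 29.3333.
Strong duality: c^T x* = b^T y*. Confirmed.

29.3333


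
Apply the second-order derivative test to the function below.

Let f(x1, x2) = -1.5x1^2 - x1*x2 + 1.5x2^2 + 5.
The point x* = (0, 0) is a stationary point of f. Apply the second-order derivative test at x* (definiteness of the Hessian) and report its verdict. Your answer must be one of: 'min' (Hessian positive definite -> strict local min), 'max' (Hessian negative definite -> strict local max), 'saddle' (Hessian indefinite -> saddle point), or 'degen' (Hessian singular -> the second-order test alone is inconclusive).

Compute the Hessian H = grad^2 f:
  H = [[-3, -1], [-1, 3]]
Verify stationarity: grad f(x*) = H x* + g = (0, 0).
Eigenvalues of H: -3.1623, 3.1623.
Eigenvalues have mixed signs, so H is indefinite -> x* is a saddle point.

saddle


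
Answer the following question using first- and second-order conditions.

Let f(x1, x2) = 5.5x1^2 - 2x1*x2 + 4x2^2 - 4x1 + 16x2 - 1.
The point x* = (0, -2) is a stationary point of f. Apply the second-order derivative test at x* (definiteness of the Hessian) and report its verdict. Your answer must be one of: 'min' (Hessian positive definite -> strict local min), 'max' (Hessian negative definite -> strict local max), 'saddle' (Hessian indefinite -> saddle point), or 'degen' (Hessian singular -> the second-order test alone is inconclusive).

Compute the Hessian H = grad^2 f:
  H = [[11, -2], [-2, 8]]
Verify stationarity: grad f(x*) = H x* + g = (0, 0).
Eigenvalues of H: 7, 12.
Both eigenvalues > 0, so H is positive definite -> x* is a strict local min.

min


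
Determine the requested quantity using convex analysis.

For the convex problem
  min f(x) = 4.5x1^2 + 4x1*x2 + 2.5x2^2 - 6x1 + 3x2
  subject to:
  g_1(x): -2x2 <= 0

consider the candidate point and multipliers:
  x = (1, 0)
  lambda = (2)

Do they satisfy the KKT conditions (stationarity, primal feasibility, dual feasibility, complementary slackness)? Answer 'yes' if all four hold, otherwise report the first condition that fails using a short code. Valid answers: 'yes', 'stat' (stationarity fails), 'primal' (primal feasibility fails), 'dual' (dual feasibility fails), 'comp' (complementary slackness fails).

Gradient of f: grad f(x) = Q x + c = (3, 7)
Constraint values g_i(x) = a_i^T x - b_i:
  g_1((1, 0)) = 0
Stationarity residual: grad f(x) + sum_i lambda_i a_i = (3, 3)
  -> stationarity FAILS
Primal feasibility (all g_i <= 0): OK
Dual feasibility (all lambda_i >= 0): OK
Complementary slackness (lambda_i * g_i(x) = 0 for all i): OK

Verdict: the first failing condition is stationarity -> stat.

stat


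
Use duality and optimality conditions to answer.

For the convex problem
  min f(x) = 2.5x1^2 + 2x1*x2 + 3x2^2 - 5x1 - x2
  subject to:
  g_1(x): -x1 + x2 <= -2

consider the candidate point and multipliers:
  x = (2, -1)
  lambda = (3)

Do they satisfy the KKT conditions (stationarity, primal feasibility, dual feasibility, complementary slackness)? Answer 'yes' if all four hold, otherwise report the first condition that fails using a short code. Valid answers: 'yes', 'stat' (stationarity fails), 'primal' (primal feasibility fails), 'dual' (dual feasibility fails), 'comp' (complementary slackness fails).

Gradient of f: grad f(x) = Q x + c = (3, -3)
Constraint values g_i(x) = a_i^T x - b_i:
  g_1((2, -1)) = -1
Stationarity residual: grad f(x) + sum_i lambda_i a_i = (0, 0)
  -> stationarity OK
Primal feasibility (all g_i <= 0): OK
Dual feasibility (all lambda_i >= 0): OK
Complementary slackness (lambda_i * g_i(x) = 0 for all i): FAILS

Verdict: the first failing condition is complementary_slackness -> comp.

comp


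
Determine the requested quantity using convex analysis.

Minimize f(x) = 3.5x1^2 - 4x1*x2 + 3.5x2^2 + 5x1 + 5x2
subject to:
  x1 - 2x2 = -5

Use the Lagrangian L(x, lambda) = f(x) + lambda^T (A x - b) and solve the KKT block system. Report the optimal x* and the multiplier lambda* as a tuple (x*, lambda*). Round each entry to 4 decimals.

Form the Lagrangian:
  L(x, lambda) = (1/2) x^T Q x + c^T x + lambda^T (A x - b)
Stationarity (grad_x L = 0): Q x + c + A^T lambda = 0.
Primal feasibility: A x = b.

This gives the KKT block system:
  [ Q   A^T ] [ x     ]   [-c ]
  [ A    0  ] [ lambda ] = [ b ]

Solving the linear system:
  x*      = (-1.3158, 1.8421)
  lambda* = (11.5789)
  f(x*)   = 30.2632

x* = (-1.3158, 1.8421), lambda* = (11.5789)


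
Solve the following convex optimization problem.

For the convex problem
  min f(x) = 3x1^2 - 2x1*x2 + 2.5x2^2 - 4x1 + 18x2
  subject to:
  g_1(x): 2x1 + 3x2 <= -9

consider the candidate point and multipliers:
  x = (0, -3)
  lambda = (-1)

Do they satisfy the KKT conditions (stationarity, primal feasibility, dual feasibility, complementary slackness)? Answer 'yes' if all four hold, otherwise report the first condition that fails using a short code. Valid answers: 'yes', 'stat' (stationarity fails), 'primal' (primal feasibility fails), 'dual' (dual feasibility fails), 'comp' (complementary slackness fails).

Gradient of f: grad f(x) = Q x + c = (2, 3)
Constraint values g_i(x) = a_i^T x - b_i:
  g_1((0, -3)) = 0
Stationarity residual: grad f(x) + sum_i lambda_i a_i = (0, 0)
  -> stationarity OK
Primal feasibility (all g_i <= 0): OK
Dual feasibility (all lambda_i >= 0): FAILS
Complementary slackness (lambda_i * g_i(x) = 0 for all i): OK

Verdict: the first failing condition is dual_feasibility -> dual.

dual


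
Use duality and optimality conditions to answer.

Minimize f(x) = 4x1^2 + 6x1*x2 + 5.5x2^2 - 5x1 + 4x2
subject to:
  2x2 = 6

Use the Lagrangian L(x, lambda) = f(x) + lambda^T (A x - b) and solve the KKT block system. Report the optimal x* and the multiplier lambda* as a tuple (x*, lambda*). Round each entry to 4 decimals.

Form the Lagrangian:
  L(x, lambda) = (1/2) x^T Q x + c^T x + lambda^T (A x - b)
Stationarity (grad_x L = 0): Q x + c + A^T lambda = 0.
Primal feasibility: A x = b.

This gives the KKT block system:
  [ Q   A^T ] [ x     ]   [-c ]
  [ A    0  ] [ lambda ] = [ b ]

Solving the linear system:
  x*      = (-1.625, 3)
  lambda* = (-13.625)
  f(x*)   = 50.9375

x* = (-1.625, 3), lambda* = (-13.625)


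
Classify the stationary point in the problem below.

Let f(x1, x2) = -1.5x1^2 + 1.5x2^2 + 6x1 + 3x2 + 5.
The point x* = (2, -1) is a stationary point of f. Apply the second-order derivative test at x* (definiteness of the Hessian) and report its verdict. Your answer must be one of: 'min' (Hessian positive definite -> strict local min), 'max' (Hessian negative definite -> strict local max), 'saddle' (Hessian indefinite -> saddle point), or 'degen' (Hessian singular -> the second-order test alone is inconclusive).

Compute the Hessian H = grad^2 f:
  H = [[-3, 0], [0, 3]]
Verify stationarity: grad f(x*) = H x* + g = (0, 0).
Eigenvalues of H: -3, 3.
Eigenvalues have mixed signs, so H is indefinite -> x* is a saddle point.

saddle


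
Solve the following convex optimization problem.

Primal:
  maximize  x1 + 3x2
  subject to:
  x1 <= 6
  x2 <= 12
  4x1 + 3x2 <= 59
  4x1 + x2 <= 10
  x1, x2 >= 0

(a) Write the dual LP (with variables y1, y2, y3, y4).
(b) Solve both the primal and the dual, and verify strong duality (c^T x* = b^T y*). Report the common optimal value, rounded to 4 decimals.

The standard primal-dual pair for 'max c^T x s.t. A x <= b, x >= 0' is:
  Dual:  min b^T y  s.t.  A^T y >= c,  y >= 0.

So the dual LP is:
  minimize  6y1 + 12y2 + 59y3 + 10y4
  subject to:
    y1 + 4y3 + 4y4 >= 1
    y2 + 3y3 + y4 >= 3
    y1, y2, y3, y4 >= 0

Solving the primal: x* = (0, 10).
  primal value c^T x* = 30.
Solving the dual: y* = (0, 0, 0, 3).
  dual value b^T y* = 30.
Strong duality: c^T x* = b^T y*. Confirmed.

30


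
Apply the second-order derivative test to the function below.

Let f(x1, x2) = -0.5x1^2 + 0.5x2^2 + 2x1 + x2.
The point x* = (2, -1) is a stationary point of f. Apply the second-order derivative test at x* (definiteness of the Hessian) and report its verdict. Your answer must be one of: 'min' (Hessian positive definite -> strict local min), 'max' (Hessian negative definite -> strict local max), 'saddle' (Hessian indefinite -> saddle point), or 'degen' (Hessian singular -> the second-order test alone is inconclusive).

Compute the Hessian H = grad^2 f:
  H = [[-1, 0], [0, 1]]
Verify stationarity: grad f(x*) = H x* + g = (0, 0).
Eigenvalues of H: -1, 1.
Eigenvalues have mixed signs, so H is indefinite -> x* is a saddle point.

saddle


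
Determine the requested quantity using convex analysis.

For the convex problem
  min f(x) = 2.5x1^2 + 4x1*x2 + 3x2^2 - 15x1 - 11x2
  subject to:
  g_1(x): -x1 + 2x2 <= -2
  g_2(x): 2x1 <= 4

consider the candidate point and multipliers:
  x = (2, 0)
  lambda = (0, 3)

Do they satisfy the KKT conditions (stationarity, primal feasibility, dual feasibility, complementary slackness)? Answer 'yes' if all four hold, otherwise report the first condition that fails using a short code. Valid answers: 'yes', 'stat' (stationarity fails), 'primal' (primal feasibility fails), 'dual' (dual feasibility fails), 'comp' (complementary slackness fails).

Gradient of f: grad f(x) = Q x + c = (-5, -3)
Constraint values g_i(x) = a_i^T x - b_i:
  g_1((2, 0)) = 0
  g_2((2, 0)) = 0
Stationarity residual: grad f(x) + sum_i lambda_i a_i = (1, -3)
  -> stationarity FAILS
Primal feasibility (all g_i <= 0): OK
Dual feasibility (all lambda_i >= 0): OK
Complementary slackness (lambda_i * g_i(x) = 0 for all i): OK

Verdict: the first failing condition is stationarity -> stat.

stat


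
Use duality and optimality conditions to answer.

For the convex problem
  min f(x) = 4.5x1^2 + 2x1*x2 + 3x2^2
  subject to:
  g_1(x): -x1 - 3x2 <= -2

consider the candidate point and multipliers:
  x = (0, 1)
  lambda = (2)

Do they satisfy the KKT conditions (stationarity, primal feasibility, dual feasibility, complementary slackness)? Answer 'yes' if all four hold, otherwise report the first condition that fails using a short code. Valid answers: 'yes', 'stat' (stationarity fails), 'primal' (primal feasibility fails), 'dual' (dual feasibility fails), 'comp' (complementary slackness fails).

Gradient of f: grad f(x) = Q x + c = (2, 6)
Constraint values g_i(x) = a_i^T x - b_i:
  g_1((0, 1)) = -1
Stationarity residual: grad f(x) + sum_i lambda_i a_i = (0, 0)
  -> stationarity OK
Primal feasibility (all g_i <= 0): OK
Dual feasibility (all lambda_i >= 0): OK
Complementary slackness (lambda_i * g_i(x) = 0 for all i): FAILS

Verdict: the first failing condition is complementary_slackness -> comp.

comp


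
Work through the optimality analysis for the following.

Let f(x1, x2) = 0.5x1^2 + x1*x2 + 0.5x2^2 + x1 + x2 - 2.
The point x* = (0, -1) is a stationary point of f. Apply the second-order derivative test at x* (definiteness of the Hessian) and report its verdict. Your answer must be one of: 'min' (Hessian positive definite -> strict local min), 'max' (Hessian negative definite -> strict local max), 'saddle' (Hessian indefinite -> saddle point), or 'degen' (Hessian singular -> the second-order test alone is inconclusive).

Compute the Hessian H = grad^2 f:
  H = [[1, 1], [1, 1]]
Verify stationarity: grad f(x*) = H x* + g = (0, 0).
Eigenvalues of H: 0, 2.
H has a zero eigenvalue (singular; positive semidefinite but not definite), so H is neither positive definite, negative definite, nor indefinite. The second-order test alone is inconclusive -> degen.
(Indeed, f is constant along the null direction of H through x*, so x* is not a strict local extremum.)

degen


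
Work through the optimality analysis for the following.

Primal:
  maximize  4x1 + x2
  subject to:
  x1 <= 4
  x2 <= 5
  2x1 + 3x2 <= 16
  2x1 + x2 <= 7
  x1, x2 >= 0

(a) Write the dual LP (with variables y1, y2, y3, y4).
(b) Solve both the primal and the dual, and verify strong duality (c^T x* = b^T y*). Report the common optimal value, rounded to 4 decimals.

The standard primal-dual pair for 'max c^T x s.t. A x <= b, x >= 0' is:
  Dual:  min b^T y  s.t.  A^T y >= c,  y >= 0.

So the dual LP is:
  minimize  4y1 + 5y2 + 16y3 + 7y4
  subject to:
    y1 + 2y3 + 2y4 >= 4
    y2 + 3y3 + y4 >= 1
    y1, y2, y3, y4 >= 0

Solving the primal: x* = (3.5, 0).
  primal value c^T x* = 14.
Solving the dual: y* = (0, 0, 0, 2).
  dual value b^T y* = 14.
Strong duality: c^T x* = b^T y*. Confirmed.

14


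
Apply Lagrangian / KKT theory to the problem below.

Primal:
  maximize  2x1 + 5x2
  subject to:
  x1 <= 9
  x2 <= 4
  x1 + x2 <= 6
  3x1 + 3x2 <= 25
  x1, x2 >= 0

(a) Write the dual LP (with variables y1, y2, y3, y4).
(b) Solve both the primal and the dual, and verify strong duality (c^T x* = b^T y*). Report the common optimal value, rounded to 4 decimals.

The standard primal-dual pair for 'max c^T x s.t. A x <= b, x >= 0' is:
  Dual:  min b^T y  s.t.  A^T y >= c,  y >= 0.

So the dual LP is:
  minimize  9y1 + 4y2 + 6y3 + 25y4
  subject to:
    y1 + y3 + 3y4 >= 2
    y2 + y3 + 3y4 >= 5
    y1, y2, y3, y4 >= 0

Solving the primal: x* = (2, 4).
  primal value c^T x* = 24.
Solving the dual: y* = (0, 3, 2, 0).
  dual value b^T y* = 24.
Strong duality: c^T x* = b^T y*. Confirmed.

24


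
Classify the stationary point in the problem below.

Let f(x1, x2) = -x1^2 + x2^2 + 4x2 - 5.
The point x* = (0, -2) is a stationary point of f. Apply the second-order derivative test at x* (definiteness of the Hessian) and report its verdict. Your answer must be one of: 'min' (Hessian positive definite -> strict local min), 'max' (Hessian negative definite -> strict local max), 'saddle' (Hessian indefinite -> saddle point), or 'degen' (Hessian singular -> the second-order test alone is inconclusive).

Compute the Hessian H = grad^2 f:
  H = [[-2, 0], [0, 2]]
Verify stationarity: grad f(x*) = H x* + g = (0, 0).
Eigenvalues of H: -2, 2.
Eigenvalues have mixed signs, so H is indefinite -> x* is a saddle point.

saddle


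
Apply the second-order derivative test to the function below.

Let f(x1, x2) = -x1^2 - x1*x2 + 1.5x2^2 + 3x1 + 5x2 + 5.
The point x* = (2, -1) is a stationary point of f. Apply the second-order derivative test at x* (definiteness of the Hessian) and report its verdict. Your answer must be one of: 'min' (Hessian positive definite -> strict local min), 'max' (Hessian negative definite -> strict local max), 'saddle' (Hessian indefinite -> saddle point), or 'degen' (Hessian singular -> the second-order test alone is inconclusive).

Compute the Hessian H = grad^2 f:
  H = [[-2, -1], [-1, 3]]
Verify stationarity: grad f(x*) = H x* + g = (0, 0).
Eigenvalues of H: -2.1926, 3.1926.
Eigenvalues have mixed signs, so H is indefinite -> x* is a saddle point.

saddle


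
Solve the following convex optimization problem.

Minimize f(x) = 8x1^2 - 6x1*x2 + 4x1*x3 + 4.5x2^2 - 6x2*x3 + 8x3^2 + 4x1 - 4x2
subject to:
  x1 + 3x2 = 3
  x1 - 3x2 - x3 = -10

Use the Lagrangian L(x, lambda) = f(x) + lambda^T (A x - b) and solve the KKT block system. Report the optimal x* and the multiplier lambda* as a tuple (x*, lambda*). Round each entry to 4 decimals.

Form the Lagrangian:
  L(x, lambda) = (1/2) x^T Q x + c^T x + lambda^T (A x - b)
Stationarity (grad_x L = 0): Q x + c + A^T lambda = 0.
Primal feasibility: A x = b.

This gives the KKT block system:
  [ Q   A^T ] [ x     ]   [-c ]
  [ A    0  ] [ lambda ] = [ b ]

Solving the linear system:
  x*      = (-2.2966, 1.7655, 2.4067)
  lambda* = (14.9847, 18.7278)
  f(x*)   = 63.0377

x* = (-2.2966, 1.7655, 2.4067), lambda* = (14.9847, 18.7278)


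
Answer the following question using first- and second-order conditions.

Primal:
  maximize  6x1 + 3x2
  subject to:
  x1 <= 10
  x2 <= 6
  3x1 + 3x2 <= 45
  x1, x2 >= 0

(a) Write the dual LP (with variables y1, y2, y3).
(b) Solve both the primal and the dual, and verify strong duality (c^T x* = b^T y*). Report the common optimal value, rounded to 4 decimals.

The standard primal-dual pair for 'max c^T x s.t. A x <= b, x >= 0' is:
  Dual:  min b^T y  s.t.  A^T y >= c,  y >= 0.

So the dual LP is:
  minimize  10y1 + 6y2 + 45y3
  subject to:
    y1 + 3y3 >= 6
    y2 + 3y3 >= 3
    y1, y2, y3 >= 0

Solving the primal: x* = (10, 5).
  primal value c^T x* = 75.
Solving the dual: y* = (3, 0, 1).
  dual value b^T y* = 75.
Strong duality: c^T x* = b^T y*. Confirmed.

75


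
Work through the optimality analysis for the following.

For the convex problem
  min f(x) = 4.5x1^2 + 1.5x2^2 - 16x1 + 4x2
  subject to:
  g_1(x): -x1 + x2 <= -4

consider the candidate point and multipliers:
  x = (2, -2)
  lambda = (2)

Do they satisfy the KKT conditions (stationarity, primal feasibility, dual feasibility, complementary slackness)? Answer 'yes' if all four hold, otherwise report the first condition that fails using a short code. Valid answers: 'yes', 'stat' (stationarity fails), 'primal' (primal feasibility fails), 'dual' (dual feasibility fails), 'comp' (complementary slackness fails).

Gradient of f: grad f(x) = Q x + c = (2, -2)
Constraint values g_i(x) = a_i^T x - b_i:
  g_1((2, -2)) = 0
Stationarity residual: grad f(x) + sum_i lambda_i a_i = (0, 0)
  -> stationarity OK
Primal feasibility (all g_i <= 0): OK
Dual feasibility (all lambda_i >= 0): OK
Complementary slackness (lambda_i * g_i(x) = 0 for all i): OK

Verdict: yes, KKT holds.

yes


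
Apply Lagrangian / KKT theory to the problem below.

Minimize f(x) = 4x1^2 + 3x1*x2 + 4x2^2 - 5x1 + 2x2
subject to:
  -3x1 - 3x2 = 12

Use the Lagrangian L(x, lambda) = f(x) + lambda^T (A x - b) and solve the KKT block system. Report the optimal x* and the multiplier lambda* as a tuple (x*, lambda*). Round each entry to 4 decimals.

Form the Lagrangian:
  L(x, lambda) = (1/2) x^T Q x + c^T x + lambda^T (A x - b)
Stationarity (grad_x L = 0): Q x + c + A^T lambda = 0.
Primal feasibility: A x = b.

This gives the KKT block system:
  [ Q   A^T ] [ x     ]   [-c ]
  [ A    0  ] [ lambda ] = [ b ]

Solving the linear system:
  x*      = (-1.3, -2.7)
  lambda* = (-7.8333)
  f(x*)   = 47.55

x* = (-1.3, -2.7), lambda* = (-7.8333)


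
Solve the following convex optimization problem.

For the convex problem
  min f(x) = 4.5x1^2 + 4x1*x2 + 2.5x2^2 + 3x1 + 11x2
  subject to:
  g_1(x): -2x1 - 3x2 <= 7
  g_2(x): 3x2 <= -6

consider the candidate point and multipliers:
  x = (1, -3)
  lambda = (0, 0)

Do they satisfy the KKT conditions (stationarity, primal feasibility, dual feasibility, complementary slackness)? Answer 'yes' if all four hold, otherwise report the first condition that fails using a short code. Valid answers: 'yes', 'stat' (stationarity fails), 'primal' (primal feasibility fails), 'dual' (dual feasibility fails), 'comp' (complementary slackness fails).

Gradient of f: grad f(x) = Q x + c = (0, 0)
Constraint values g_i(x) = a_i^T x - b_i:
  g_1((1, -3)) = 0
  g_2((1, -3)) = -3
Stationarity residual: grad f(x) + sum_i lambda_i a_i = (0, 0)
  -> stationarity OK
Primal feasibility (all g_i <= 0): OK
Dual feasibility (all lambda_i >= 0): OK
Complementary slackness (lambda_i * g_i(x) = 0 for all i): OK

Verdict: yes, KKT holds.

yes


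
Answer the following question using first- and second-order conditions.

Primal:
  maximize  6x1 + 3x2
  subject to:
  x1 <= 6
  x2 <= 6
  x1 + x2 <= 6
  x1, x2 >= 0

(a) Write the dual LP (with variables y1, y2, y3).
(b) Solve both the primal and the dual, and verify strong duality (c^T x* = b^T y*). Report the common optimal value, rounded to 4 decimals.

The standard primal-dual pair for 'max c^T x s.t. A x <= b, x >= 0' is:
  Dual:  min b^T y  s.t.  A^T y >= c,  y >= 0.

So the dual LP is:
  minimize  6y1 + 6y2 + 6y3
  subject to:
    y1 + y3 >= 6
    y2 + y3 >= 3
    y1, y2, y3 >= 0

Solving the primal: x* = (6, 0).
  primal value c^T x* = 36.
Solving the dual: y* = (3, 0, 3).
  dual value b^T y* = 36.
Strong duality: c^T x* = b^T y*. Confirmed.

36
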